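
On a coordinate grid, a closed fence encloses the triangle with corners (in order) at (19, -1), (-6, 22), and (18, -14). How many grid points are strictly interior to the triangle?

168

Using the shoelace formula, 2A = |(19·22 − (-6)·(-1)) + ((-6)·(-14) − 18·22) + (18·(-1) − 19·(-14))| = 348, so the area is 174.
Along each edge there are gcd(|Δx|,|Δy|)+1 lattice points, so counting each shared vertex once the boundary has gcd(25,23) + gcd(24,36) + gcd(1,13) = 1+12+1 = 14.
By Pick's theorem A = I + B/2 − 1, so I = 174 − 14/2 + 1 = 168.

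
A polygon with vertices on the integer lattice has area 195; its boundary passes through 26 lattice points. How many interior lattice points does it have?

183

Pick's theorem A = I + B/2 − 1 rearranges to I = A − B/2 + 1 = 195 − 26/2 + 1 = 183.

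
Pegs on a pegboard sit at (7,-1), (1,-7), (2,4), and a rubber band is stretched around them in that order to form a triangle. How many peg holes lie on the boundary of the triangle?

Summing gcd(|Δx|,|Δy|) over the edges gives the boundary count: gcd(6,6) + gcd(1,11) + gcd(5,5) = 6+1+5 = 12.

12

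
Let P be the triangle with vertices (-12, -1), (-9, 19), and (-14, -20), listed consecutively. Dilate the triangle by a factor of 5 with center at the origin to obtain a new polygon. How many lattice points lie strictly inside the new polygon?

206

The shoelace formula gives twice the area as |[(-12)·19 − (-9)·(-1)] + [(-9)·(-20) − (-14)·19] + [(-14)·(-1) − (-12)·(-20)]| = 17, so the area is 17/2.
The number of boundary lattice points is Σ gcd(|Δx|,|Δy|) = gcd(3,20) + gcd(5,39) + gcd(2,19) = 1+1+1 = 3.
Scaling by 5 multiplies the area by 5² = 25 (so the new area is 212.5) and multiplies the boundary lattice-point count by 5, giving 15.
By Pick's theorem, the interior count of the dilated polygon is 212.5 − 15/2 + 1 = 206.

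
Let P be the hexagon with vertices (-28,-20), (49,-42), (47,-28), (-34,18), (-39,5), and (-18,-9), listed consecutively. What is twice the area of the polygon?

By the shoelace formula, twice the signed area is |((-28)·(-42) − 49·(-20)) + (49·(-28) − 47·(-42)) + (47·18 − (-34)·(-28)) + ((-34)·5 − (-39)·18) + ((-39)·(-9) − (-18)·5) + ((-18)·(-20) − (-28)·(-9))| = 3733, so the area is 1866.5.

3733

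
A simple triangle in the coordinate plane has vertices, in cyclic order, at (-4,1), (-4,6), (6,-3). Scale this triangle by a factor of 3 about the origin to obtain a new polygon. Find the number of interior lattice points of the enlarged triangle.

By the shoelace formula, twice the signed area is |[(-4)·6 − (-4)·1] + [(-4)·(-3) − 6·6] + [6·1 − (-4)·(-3)]| = 50, so the area is 25.
The number of boundary lattice points is Σ gcd(|Δx|,|Δy|) = gcd(0,5) + gcd(10,9) + gcd(10,4) = 5+1+2 = 8.
Scaling by 3 multiplies the area by 3² = 9 (so the new area is 225) and multiplies the boundary lattice-point count by 3, giving 24.
By Pick's theorem, the interior count of the dilated polygon is 225 − 24/2 + 1 = 214.

214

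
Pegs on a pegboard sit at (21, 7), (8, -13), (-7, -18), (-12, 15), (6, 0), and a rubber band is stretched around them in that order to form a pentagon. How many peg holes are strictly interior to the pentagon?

462

The shoelace formula gives twice the area as |[21·(-13) − 8·7] + [8·(-18) − (-7)·(-13)] + [(-7)·15 − (-12)·(-18)] + [(-12)·0 − 6·15] + [6·7 − 21·0]| = 933, so the area is 466.5.
Summing gcd(|Δx|,|Δy|) over the edges gives the boundary count: gcd(13,20) + gcd(15,5) + gcd(5,33) + gcd(18,15) + gcd(15,7) = 1+5+1+3+1 = 11.
Pick's theorem gives I = A − B/2 + 1 = 466.5 − 11/2 + 1 = 462.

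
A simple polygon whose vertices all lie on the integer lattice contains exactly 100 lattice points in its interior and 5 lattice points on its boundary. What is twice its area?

Pick's theorem states A = I + B/2 − 1, so A = 100 + 5/2 − 1 = 203/2.
Hence 2A = 203.

203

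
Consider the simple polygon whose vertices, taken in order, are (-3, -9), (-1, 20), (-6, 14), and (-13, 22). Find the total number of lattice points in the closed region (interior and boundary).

138

By the shoelace formula, twice the signed area is |[(-3)·20 − (-1)·(-9)] + [(-1)·14 − (-6)·20] + [(-6)·22 − (-13)·14] + [(-13)·(-9) − (-3)·22]| = 270, so the area is 135.
Summing gcd(|Δx|,|Δy|) over the edges gives the boundary count: gcd(2,29) + gcd(5,6) + gcd(7,8) + gcd(10,31) = 1+1+1+1 = 4.
Pick's theorem gives I = A − B/2 + 1 = 135 − 4/2 + 1 = 134, so the closed region contains I + B = 134 + 4 = 138 lattice points.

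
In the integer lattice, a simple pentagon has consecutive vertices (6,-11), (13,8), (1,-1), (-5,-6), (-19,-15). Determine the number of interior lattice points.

By the shoelace formula, twice the signed area is |[6·8 − 13·(-11)] + [13·(-1) − 1·8] + [1·(-6) − (-5)·(-1)] + [(-5)·(-15) − (-19)·(-6)] + [(-19)·(-11) − 6·(-15)]| = 419, so the area is 209.5.
Along each edge there are gcd(|Δx|,|Δy|)+1 lattice points, so counting each shared vertex once the boundary has gcd(7,19) + gcd(12,9) + gcd(6,5) + gcd(14,9) + gcd(25,4) = 1+3+1+1+1 = 7.
By Pick's theorem A = I + B/2 − 1, so I = 209.5 − 7/2 + 1 = 207.

207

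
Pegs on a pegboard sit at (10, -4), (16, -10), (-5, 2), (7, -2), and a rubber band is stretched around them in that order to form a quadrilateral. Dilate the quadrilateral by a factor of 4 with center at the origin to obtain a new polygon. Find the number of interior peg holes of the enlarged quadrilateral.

By the shoelace formula, twice the signed area is |[10·(-10) − 16·(-4)] + [16·2 − (-5)·(-10)] + [(-5)·(-2) − 7·2] + [7·(-4) − 10·(-2)]| = 66, so the area is 33.
Summing gcd(|Δx|,|Δy|) over the edges gives the boundary count: gcd(6,6) + gcd(21,12) + gcd(12,4) + gcd(3,2) = 6+3+4+1 = 14.
Scaling by 4 multiplies the area by 4² = 16 (so the new area is 528) and multiplies the boundary lattice-point count by 4, giving 56.
By Pick's theorem, the interior count of the dilated polygon is 528 − 56/2 + 1 = 501.

501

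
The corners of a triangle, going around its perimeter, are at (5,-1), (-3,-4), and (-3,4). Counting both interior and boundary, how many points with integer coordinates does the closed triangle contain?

The shoelace formula gives twice the area as |[5·(-4) − (-3)·(-1)] + [(-3)·4 − (-3)·(-4)] + [(-3)·(-1) − 5·4]| = 64, so the area is 32.
Summing gcd(|Δx|,|Δy|) over the edges gives the boundary count: gcd(8,3) + gcd(0,8) + gcd(8,5) = 1+8+1 = 10.
Pick's theorem gives I = A − B/2 + 1 = 32 − 10/2 + 1 = 28, so the closed region contains I + B = 28 + 10 = 38 lattice points.

38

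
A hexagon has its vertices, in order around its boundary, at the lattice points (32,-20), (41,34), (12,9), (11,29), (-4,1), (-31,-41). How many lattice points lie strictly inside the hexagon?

2169

Using the shoelace formula, 2A = |[32·34 − 41·(-20)] + [41·9 − 12·34] + [12·29 − 11·9] + [11·1 − (-4)·29] + [(-4)·(-41) − (-31)·1] + [(-31)·(-20) − 32·(-41)]| = 4372, so the area is 2186.
Summing gcd(|Δx|,|Δy|) over the edges gives the boundary count: gcd(9,54) + gcd(29,25) + gcd(1,20) + gcd(15,28) + gcd(27,42) + gcd(63,21) = 9+1+1+1+3+21 = 36.
Pick's theorem gives I = A − B/2 + 1 = 2186 − 36/2 + 1 = 2169.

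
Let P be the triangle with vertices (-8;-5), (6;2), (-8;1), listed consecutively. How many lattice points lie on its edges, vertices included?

14

Along each edge there are gcd(|Δx|,|Δy|)+1 lattice points, so counting each shared vertex once the boundary has gcd(14,7) + gcd(14,1) + gcd(0,6) = 7+1+6 = 14.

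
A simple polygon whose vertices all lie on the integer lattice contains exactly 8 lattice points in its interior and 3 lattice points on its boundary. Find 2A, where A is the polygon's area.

By Pick's theorem, A = I + B/2 − 1 = 8 + 3/2 − 1 = 17/2.
Hence 2A = 17.

17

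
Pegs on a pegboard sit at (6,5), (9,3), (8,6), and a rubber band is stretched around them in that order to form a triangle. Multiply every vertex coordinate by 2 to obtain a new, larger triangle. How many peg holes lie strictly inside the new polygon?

By the shoelace formula, twice the signed area is |(6·3 − 9·5) + (9·6 − 8·3) + (8·5 − 6·6)| = 7, so the area is 3.5.
The number of boundary lattice points is Σ gcd(|Δx|,|Δy|) = gcd(3,2) + gcd(1,3) + gcd(2,1) = 1+1+1 = 3.
Scaling by 2 multiplies the area by 2² = 4 (so the new area is 14) and multiplies the boundary lattice-point count by 2, giving 6.
By Pick's theorem, the interior count of the dilated polygon is 14 − 6/2 + 1 = 12.

12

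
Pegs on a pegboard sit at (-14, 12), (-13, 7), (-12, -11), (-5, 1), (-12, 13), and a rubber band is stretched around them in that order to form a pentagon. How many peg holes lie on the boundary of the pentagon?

Summing gcd(|Δx|,|Δy|) over the edges gives the boundary count: gcd(1,5) + gcd(1,18) + gcd(7,12) + gcd(7,12) + gcd(2,1) = 1+1+1+1+1 = 5.

5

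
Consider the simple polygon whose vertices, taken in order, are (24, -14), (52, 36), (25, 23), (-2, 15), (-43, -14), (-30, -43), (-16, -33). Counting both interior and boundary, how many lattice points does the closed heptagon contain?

Using the shoelace formula, 2A = |[24·36 − 52·(-14)] + [52·23 − 25·36] + [25·15 − (-2)·23] + [(-2)·(-14) − (-43)·15] + [(-43)·(-43) − (-30)·(-14)] + [(-30)·(-33) − (-16)·(-43)] + [(-16)·(-14) − 24·(-33)]| = 5729, so the area is 2864.5.
Along each edge there are gcd(|Δx|,|Δy|)+1 lattice points, so counting each shared vertex once the boundary has gcd(28,50) + gcd(27,13) + gcd(27,8) + gcd(41,29) + gcd(13,29) + gcd(14,10) + gcd(40,19) = 2+1+1+1+1+2+1 = 9.
Pick's theorem gives I = A − B/2 + 1 = 2864.5 − 9/2 + 1 = 2861, so the closed region contains I + B = 2861 + 9 = 2870 lattice points.

2870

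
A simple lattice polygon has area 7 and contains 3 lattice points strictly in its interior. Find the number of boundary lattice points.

10

Pick's theorem gives A = I + B/2 − 1, so B = 2(A − I + 1) = 2(7 − 3 + 1) = 10.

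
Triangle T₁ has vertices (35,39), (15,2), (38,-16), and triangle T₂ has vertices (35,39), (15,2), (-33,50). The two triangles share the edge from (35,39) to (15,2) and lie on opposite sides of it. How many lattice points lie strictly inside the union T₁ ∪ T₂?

1949

The union is the simple quadrilateral with vertices (35,39), (38,-16), (15,2), (-33,50) in order.
By the shoelace formula, twice the signed area is |(35·(-16) − 38·39) + (38·2 − 15·(-16)) + (15·50 − (-33)·2) + ((-33)·39 − 35·50)| = 3947, so the area is 3947/2.
Along each edge there are gcd(|Δx|,|Δy|)+1 lattice points, so counting each shared vertex once the boundary has gcd(3,55) + gcd(23,18) + gcd(48,48) + gcd(68,11) = 1+1+48+1 = 51.
By Pick's theorem I = A − B/2 + 1 = 3947/2 − 51/2 + 1 = 1949.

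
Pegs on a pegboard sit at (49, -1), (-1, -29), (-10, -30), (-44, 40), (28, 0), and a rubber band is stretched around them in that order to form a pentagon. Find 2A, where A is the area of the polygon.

4550

By the shoelace formula, twice the signed area is |[49·(-29) − (-1)·(-1)] + [(-1)·(-30) − (-10)·(-29)] + [(-10)·40 − (-44)·(-30)] + [(-44)·0 − 28·40] + [28·(-1) − 49·0]| = 4550, so the area is 2275.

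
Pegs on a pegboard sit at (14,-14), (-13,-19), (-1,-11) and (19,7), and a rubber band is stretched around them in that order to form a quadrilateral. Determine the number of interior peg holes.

240

By the shoelace formula, twice the signed area is |(14·(-19) − (-13)·(-14)) + ((-13)·(-11) − (-1)·(-19)) + ((-1)·7 − 19·(-11)) + (19·(-14) − 14·7)| = 486, so the area is 243.
The number of boundary lattice points is Σ gcd(|Δx|,|Δy|) = gcd(27,5) + gcd(12,8) + gcd(20,18) + gcd(5,21) = 1+4+2+1 = 8.
Pick's theorem gives I = A − B/2 + 1 = 243 − 8/2 + 1 = 240.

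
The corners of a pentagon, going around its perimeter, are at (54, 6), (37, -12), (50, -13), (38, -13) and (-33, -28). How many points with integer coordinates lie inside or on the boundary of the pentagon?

552

Using the shoelace formula, 2A = |[54·(-12) − 37·6] + [37·(-13) − 50·(-12)] + [50·(-13) − 38·(-13)] + [38·(-28) − (-33)·(-13)] + [(-33)·6 − 54·(-28)]| = 1086, so the area is 543.
Summing gcd(|Δx|,|Δy|) over the edges gives the boundary count: gcd(17,18) + gcd(13,1) + gcd(12,0) + gcd(71,15) + gcd(87,34) = 1+1+12+1+1 = 16.
Pick's theorem gives I = A − B/2 + 1 = 543 − 16/2 + 1 = 536, so the closed region contains I + B = 536 + 16 = 552 lattice points.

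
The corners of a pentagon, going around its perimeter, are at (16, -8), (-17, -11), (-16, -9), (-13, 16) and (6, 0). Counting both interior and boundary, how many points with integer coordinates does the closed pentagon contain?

The shoelace formula gives twice the area as |[16·(-11) − (-17)·(-8)] + [(-17)·(-9) − (-16)·(-11)] + [(-16)·16 − (-13)·(-9)] + [(-13)·0 − 6·16] + [6·(-8) − 16·0]| = 852, so the area is 426.
The number of boundary lattice points is Σ gcd(|Δx|,|Δy|) = gcd(33,3) + gcd(1,2) + gcd(3,25) + gcd(19,16) + gcd(10,8) = 3+1+1+1+2 = 8.
Pick's theorem gives I = A − B/2 + 1 = 426 − 8/2 + 1 = 423, so the closed region contains I + B = 423 + 8 = 431 lattice points.

431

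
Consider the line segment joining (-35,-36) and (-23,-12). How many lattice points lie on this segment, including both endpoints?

The number of lattice points on a segment between lattice points is gcd(|Δx|,|Δy|) + 1 = gcd(12,24) + 1 = 12 + 1 = 13.

13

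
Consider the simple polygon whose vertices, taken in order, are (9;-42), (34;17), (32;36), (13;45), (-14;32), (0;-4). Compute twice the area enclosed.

The shoelace formula gives twice the area as |[9·17 − 34·(-42)] + [34·36 − 32·17] + [32·45 − 13·36] + [13·32 − (-14)·45] + [(-14)·(-4) − 0·32] + [0·(-42) − 9·(-4)]| = 4371, so the area is 4371/2.

4371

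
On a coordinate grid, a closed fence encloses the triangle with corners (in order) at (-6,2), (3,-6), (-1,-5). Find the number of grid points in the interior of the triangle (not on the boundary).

11

Using the shoelace formula, 2A = |[(-6)·(-6) − 3·2] + [3·(-5) − (-1)·(-6)] + [(-1)·2 − (-6)·(-5)]| = 23, so the area is 23/2.
The number of boundary lattice points is Σ gcd(|Δx|,|Δy|) = gcd(9,8) + gcd(4,1) + gcd(5,7) = 1+1+1 = 3.
By Pick's theorem A = I + B/2 − 1, so I = 23/2 − 3/2 + 1 = 11.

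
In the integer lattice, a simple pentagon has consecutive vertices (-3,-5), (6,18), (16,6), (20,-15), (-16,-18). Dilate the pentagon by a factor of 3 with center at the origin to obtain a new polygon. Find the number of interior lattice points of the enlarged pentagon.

5416

By the shoelace formula, twice the signed area is |((-3)·18 − 6·(-5)) + (6·6 − 16·18) + (16·(-15) − 20·6) + (20·(-18) − (-16)·(-15)) + ((-16)·(-5) − (-3)·(-18))| = 1210, so the area is 605.
Summing gcd(|Δx|,|Δy|) over the edges gives the boundary count: gcd(9,23) + gcd(10,12) + gcd(4,21) + gcd(36,3) + gcd(13,13) = 1+2+1+3+13 = 20.
Scaling by 3 multiplies the area by 3² = 9 (so the new area is 5445) and multiplies the boundary lattice-point count by 3, giving 60.
By Pick's theorem, the interior count of the dilated polygon is 5445 − 60/2 + 1 = 5416.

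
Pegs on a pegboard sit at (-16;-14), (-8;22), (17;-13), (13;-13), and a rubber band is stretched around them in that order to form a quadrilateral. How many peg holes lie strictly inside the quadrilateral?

The shoelace formula gives twice the area as |[(-16)·22 − (-8)·(-14)] + [(-8)·(-13) − 17·22] + [17·(-13) − 13·(-13)] + [13·(-14) − (-16)·(-13)]| = 1176, so the area is 588.
Along each edge there are gcd(|Δx|,|Δy|)+1 lattice points, so counting each shared vertex once the boundary has gcd(8,36) + gcd(25,35) + gcd(4,0) + gcd(29,1) = 4+5+4+1 = 14.
Pick's theorem gives I = A − B/2 + 1 = 588 − 14/2 + 1 = 582.

582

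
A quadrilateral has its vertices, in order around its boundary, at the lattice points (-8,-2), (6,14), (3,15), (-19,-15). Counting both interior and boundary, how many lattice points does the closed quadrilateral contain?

57

The shoelace formula gives twice the area as |((-8)·14 − 6·(-2)) + (6·15 − 3·14) + (3·(-15) − (-19)·15) + ((-19)·(-2) − (-8)·(-15))| = 106, so the area is 53.
Summing gcd(|Δx|,|Δy|) over the edges gives the boundary count: gcd(14,16) + gcd(3,1) + gcd(22,30) + gcd(11,13) = 2+1+2+1 = 6.
Pick's theorem gives I = A − B/2 + 1 = 53 − 6/2 + 1 = 51, so the closed region contains I + B = 51 + 6 = 57 lattice points.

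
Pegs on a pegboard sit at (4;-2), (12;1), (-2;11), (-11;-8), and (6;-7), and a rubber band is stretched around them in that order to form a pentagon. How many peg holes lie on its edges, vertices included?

Along each edge there are gcd(|Δx|,|Δy|)+1 lattice points, so counting each shared vertex once the boundary has gcd(8,3) + gcd(14,10) + gcd(9,19) + gcd(17,1) + gcd(2,5) = 1+2+1+1+1 = 6.

6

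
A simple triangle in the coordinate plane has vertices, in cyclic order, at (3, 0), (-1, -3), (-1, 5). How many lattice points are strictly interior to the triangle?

The shoelace formula gives twice the area as |[3·(-3) − (-1)·0] + [(-1)·5 − (-1)·(-3)] + [(-1)·0 − 3·5]| = 32, so the area is 16.
The number of boundary lattice points is Σ gcd(|Δx|,|Δy|) = gcd(4,3) + gcd(0,8) + gcd(4,5) = 1+8+1 = 10.
By Pick's theorem A = I + B/2 − 1, so I = 16 − 10/2 + 1 = 12.

12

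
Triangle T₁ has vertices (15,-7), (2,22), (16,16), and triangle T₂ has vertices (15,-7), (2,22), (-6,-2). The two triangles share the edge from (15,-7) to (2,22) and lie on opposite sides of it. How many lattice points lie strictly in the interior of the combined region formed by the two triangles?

The union is the simple quadrilateral with vertices (15,-7), (16,16), (2,22), (-6,-2) in order.
The shoelace formula gives twice the area as |(15·16 − 16·(-7)) + (16·22 − 2·16) + (2·(-2) − (-6)·22) + ((-6)·(-7) − 15·(-2))| = 872, so the area is 436.
The number of boundary lattice points is Σ gcd(|Δx|,|Δy|) = gcd(1,23) + gcd(14,6) + gcd(8,24) + gcd(21,5) = 1+2+8+1 = 12.
By Pick's theorem I = A − B/2 + 1 = 436 − 12/2 + 1 = 431.

431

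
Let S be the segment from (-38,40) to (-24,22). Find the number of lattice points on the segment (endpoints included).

3

The number of lattice points on a segment between lattice points is gcd(|Δx|,|Δy|) + 1 = gcd(14,18) + 1 = 2 + 1 = 3.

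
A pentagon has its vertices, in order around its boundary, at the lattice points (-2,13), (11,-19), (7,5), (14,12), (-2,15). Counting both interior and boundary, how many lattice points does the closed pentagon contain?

By the shoelace formula, twice the signed area is |[(-2)·(-19) − 11·13] + [11·5 − 7·(-19)] + [7·12 − 14·5] + [14·15 − (-2)·12] + [(-2)·13 − (-2)·15]| = 335, so the area is 167.5.
Summing gcd(|Δx|,|Δy|) over the edges gives the boundary count: gcd(13,32) + gcd(4,24) + gcd(7,7) + gcd(16,3) + gcd(0,2) = 1+4+7+1+2 = 15.
Pick's theorem gives I = A − B/2 + 1 = 167.5 − 15/2 + 1 = 161, so the closed region contains I + B = 161 + 15 = 176 lattice points.

176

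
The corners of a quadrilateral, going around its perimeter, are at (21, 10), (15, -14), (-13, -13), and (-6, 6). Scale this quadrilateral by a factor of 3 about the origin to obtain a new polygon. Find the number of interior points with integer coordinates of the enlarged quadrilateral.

Using the shoelace formula, 2A = |(21·(-14) − 15·10) + (15·(-13) − (-13)·(-14)) + ((-13)·6 − (-6)·(-13)) + ((-6)·10 − 21·6)| = 1163, so the area is 581.5.
Along each edge there are gcd(|Δx|,|Δy|)+1 lattice points, so counting each shared vertex once the boundary has gcd(6,24) + gcd(28,1) + gcd(7,19) + gcd(27,4) = 6+1+1+1 = 9.
Scaling by 3 multiplies the area by 3² = 9 (so the new area is 5233.5) and multiplies the boundary lattice-point count by 3, giving 27.
By Pick's theorem, the interior count of the dilated polygon is 5233.5 − 27/2 + 1 = 5221.

5221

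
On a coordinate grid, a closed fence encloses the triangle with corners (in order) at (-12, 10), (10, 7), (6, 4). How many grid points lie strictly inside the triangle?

Using the shoelace formula, 2A = |((-12)·7 − 10·10) + (10·4 − 6·7) + (6·10 − (-12)·4)| = 78, so the area is 39.
The number of boundary lattice points is Σ gcd(|Δx|,|Δy|) = gcd(22,3) + gcd(4,3) + gcd(18,6) = 1+1+6 = 8.
By Pick's theorem A = I + B/2 − 1, so I = 39 − 8/2 + 1 = 36.

36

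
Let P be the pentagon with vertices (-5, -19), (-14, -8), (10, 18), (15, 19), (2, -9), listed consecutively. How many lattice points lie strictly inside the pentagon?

365

The shoelace formula gives twice the area as |((-5)·(-8) − (-14)·(-19)) + ((-14)·18 − 10·(-8)) + (10·19 − 15·18) + (15·(-9) − 2·19) + (2·(-19) − (-5)·(-9))| = 734, so the area is 367.
Along each edge there are gcd(|Δx|,|Δy|)+1 lattice points, so counting each shared vertex once the boundary has gcd(9,11) + gcd(24,26) + gcd(5,1) + gcd(13,28) + gcd(7,10) = 1+2+1+1+1 = 6.
Pick's theorem gives I = A − B/2 + 1 = 367 − 6/2 + 1 = 365.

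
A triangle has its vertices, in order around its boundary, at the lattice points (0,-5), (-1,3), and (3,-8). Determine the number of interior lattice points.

The shoelace formula gives twice the area as |[0·3 − (-1)·(-5)] + [(-1)·(-8) − 3·3] + [3·(-5) − 0·(-8)]| = 21, so the area is 10.5.
Summing gcd(|Δx|,|Δy|) over the edges gives the boundary count: gcd(1,8) + gcd(4,11) + gcd(3,3) = 1+1+3 = 5.
By Pick's theorem A = I + B/2 − 1, so I = 10.5 − 5/2 + 1 = 9.

9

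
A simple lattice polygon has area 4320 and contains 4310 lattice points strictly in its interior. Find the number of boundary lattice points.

22

Pick's theorem gives A = I + B/2 − 1, so B = 2(A − I + 1) = 2(4320 − 4310 + 1) = 22.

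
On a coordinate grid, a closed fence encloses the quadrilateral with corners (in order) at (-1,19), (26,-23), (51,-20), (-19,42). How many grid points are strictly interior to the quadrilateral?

810

By the shoelace formula, twice the signed area is |((-1)·(-23) − 26·19) + (26·(-20) − 51·(-23)) + (51·42 − (-19)·(-20)) + ((-19)·19 − (-1)·42)| = 1625, so the area is 1625/2.
Along each edge there are gcd(|Δx|,|Δy|)+1 lattice points, so counting each shared vertex once the boundary has gcd(27,42) + gcd(25,3) + gcd(70,62) + gcd(18,23) = 3+1+2+1 = 7.
By Pick's theorem A = I + B/2 − 1, so I = 1625/2 − 7/2 + 1 = 810.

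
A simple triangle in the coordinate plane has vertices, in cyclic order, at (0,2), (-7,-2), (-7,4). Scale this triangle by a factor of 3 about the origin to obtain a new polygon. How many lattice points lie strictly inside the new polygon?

By the shoelace formula, twice the signed area is |(0·(-2) − (-7)·2) + ((-7)·4 − (-7)·(-2)) + ((-7)·2 − 0·4)| = 42, so the area is 21.
Summing gcd(|Δx|,|Δy|) over the edges gives the boundary count: gcd(7,4) + gcd(0,6) + gcd(7,2) = 1+6+1 = 8.
Scaling by 3 multiplies the area by 3² = 9 (so the new area is 189) and multiplies the boundary lattice-point count by 3, giving 24.
By Pick's theorem, the interior count of the dilated polygon is 189 − 24/2 + 1 = 178.

178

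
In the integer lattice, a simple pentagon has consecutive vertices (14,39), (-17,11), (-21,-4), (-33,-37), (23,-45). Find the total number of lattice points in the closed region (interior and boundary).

By the shoelace formula, twice the signed area is |[14·11 − (-17)·39] + [(-17)·(-4) − (-21)·11] + [(-21)·(-37) − (-33)·(-4)] + [(-33)·(-45) − 23·(-37)] + [23·39 − 14·(-45)]| = 5624, so the area is 2812.
Summing gcd(|Δx|,|Δy|) over the edges gives the boundary count: gcd(31,28) + gcd(4,15) + gcd(12,33) + gcd(56,8) + gcd(9,84) = 1+1+3+8+3 = 16.
Pick's theorem gives I = A − B/2 + 1 = 2812 − 16/2 + 1 = 2805, so the closed region contains I + B = 2805 + 16 = 2821 lattice points.

2821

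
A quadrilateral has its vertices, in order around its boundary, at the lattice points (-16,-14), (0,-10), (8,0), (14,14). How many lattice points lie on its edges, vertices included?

Along each edge there are gcd(|Δx|,|Δy|)+1 lattice points, so counting each shared vertex once the boundary has gcd(16,4) + gcd(8,10) + gcd(6,14) + gcd(30,28) = 4+2+2+2 = 10.

10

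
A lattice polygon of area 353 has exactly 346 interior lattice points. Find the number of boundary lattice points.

16

Pick's theorem gives A = I + B/2 − 1, so B = 2(A − I + 1) = 2(353 − 346 + 1) = 16.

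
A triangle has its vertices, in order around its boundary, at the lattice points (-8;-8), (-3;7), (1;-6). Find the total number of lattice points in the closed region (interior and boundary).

67

By the shoelace formula, twice the signed area is |((-8)·7 − (-3)·(-8)) + ((-3)·(-6) − 1·7) + (1·(-8) − (-8)·(-6))| = 125, so the area is 125/2.
Along each edge there are gcd(|Δx|,|Δy|)+1 lattice points, so counting each shared vertex once the boundary has gcd(5,15) + gcd(4,13) + gcd(9,2) = 5+1+1 = 7.
Pick's theorem gives I = A − B/2 + 1 = 125/2 − 7/2 + 1 = 60, so the closed region contains I + B = 60 + 7 = 67 lattice points.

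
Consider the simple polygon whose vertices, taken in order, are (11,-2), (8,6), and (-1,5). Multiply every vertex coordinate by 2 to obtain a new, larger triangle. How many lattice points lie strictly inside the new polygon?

148

Using the shoelace formula, 2A = |[11·6 − 8·(-2)] + [8·5 − (-1)·6] + [(-1)·(-2) − 11·5]| = 75, so the area is 37.5.
Along each edge there are gcd(|Δx|,|Δy|)+1 lattice points, so counting each shared vertex once the boundary has gcd(3,8) + gcd(9,1) + gcd(12,7) = 1+1+1 = 3.
Scaling by 2 multiplies the area by 2² = 4 (so the new area is 150) and multiplies the boundary lattice-point count by 2, giving 6.
By Pick's theorem, the interior count of the dilated polygon is 150 − 6/2 + 1 = 148.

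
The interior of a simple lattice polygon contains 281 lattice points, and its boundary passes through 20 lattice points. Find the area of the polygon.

Pick's theorem states A = I + B/2 − 1, so A = 281 + 20/2 − 1 = 290.

290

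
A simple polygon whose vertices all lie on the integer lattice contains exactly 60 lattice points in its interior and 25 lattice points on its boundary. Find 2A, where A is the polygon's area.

143

By Pick's theorem, A = I + B/2 − 1 = 60 + 25/2 − 1 = 143/2.
Hence 2A = 143.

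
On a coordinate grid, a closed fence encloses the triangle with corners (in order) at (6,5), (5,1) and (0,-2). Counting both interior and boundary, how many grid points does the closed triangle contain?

11

By the shoelace formula, twice the signed area is |(6·1 − 5·5) + (5·(-2) − 0·1) + (0·5 − 6·(-2))| = 17, so the area is 17/2.
Along each edge there are gcd(|Δx|,|Δy|)+1 lattice points, so counting each shared vertex once the boundary has gcd(1,4) + gcd(5,3) + gcd(6,7) = 1+1+1 = 3.
Pick's theorem gives I = A − B/2 + 1 = 17/2 − 3/2 + 1 = 8, so the closed region contains I + B = 8 + 3 = 11 lattice points.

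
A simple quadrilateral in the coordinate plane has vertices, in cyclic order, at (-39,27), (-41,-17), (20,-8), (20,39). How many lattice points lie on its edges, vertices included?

51

The number of boundary lattice points is Σ gcd(|Δx|,|Δy|) = gcd(2,44) + gcd(61,9) + gcd(0,47) + gcd(59,12) = 2+1+47+1 = 51.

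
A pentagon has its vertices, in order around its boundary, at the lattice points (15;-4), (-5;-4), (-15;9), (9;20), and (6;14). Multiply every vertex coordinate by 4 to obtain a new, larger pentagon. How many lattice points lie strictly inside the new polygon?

6285

By the shoelace formula, twice the signed area is |(15·(-4) − (-5)·(-4)) + ((-5)·9 − (-15)·(-4)) + ((-15)·20 − 9·9) + (9·14 − 6·20) + (6·(-4) − 15·14)| = 794, so the area is 397.
Along each edge there are gcd(|Δx|,|Δy|)+1 lattice points, so counting each shared vertex once the boundary has gcd(20,0) + gcd(10,13) + gcd(24,11) + gcd(3,6) + gcd(9,18) = 20+1+1+3+9 = 34.
Scaling by 4 multiplies the area by 4² = 16 (so the new area is 6352) and multiplies the boundary lattice-point count by 4, giving 136.
By Pick's theorem, the interior count of the dilated polygon is 6352 − 136/2 + 1 = 6285.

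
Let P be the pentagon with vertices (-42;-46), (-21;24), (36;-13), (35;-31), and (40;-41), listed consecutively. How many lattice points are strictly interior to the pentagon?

3485

Using the shoelace formula, 2A = |((-42)·24 − (-21)·(-46)) + ((-21)·(-13) − 36·24) + (36·(-31) − 35·(-13)) + (35·(-41) − 40·(-31)) + (40·(-46) − (-42)·(-41))| = 6983, so the area is 6983/2.
Along each edge there are gcd(|Δx|,|Δy|)+1 lattice points, so counting each shared vertex once the boundary has gcd(21,70) + gcd(57,37) + gcd(1,18) + gcd(5,10) + gcd(82,5) = 7+1+1+5+1 = 15.
Pick's theorem gives I = A − B/2 + 1 = 6983/2 − 15/2 + 1 = 3485.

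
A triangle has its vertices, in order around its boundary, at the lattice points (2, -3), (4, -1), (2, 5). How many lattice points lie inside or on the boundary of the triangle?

The shoelace formula gives twice the area as |[2·(-1) − 4·(-3)] + [4·5 − 2·(-1)] + [2·(-3) − 2·5]| = 16, so the area is 8.
The number of boundary lattice points is Σ gcd(|Δx|,|Δy|) = gcd(2,2) + gcd(2,6) + gcd(0,8) = 2+2+8 = 12.
Pick's theorem gives I = A − B/2 + 1 = 8 − 12/2 + 1 = 3, so the closed region contains I + B = 3 + 12 = 15 lattice points.

15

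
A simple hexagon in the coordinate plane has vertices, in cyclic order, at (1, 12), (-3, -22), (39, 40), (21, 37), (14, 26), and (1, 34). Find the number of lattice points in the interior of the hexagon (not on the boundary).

The shoelace formula gives twice the area as |[1·(-22) − (-3)·12] + [(-3)·40 − 39·(-22)] + [39·37 − 21·40] + [21·26 − 14·37] + [14·34 − 1·26] + [1·12 − 1·34]| = 1811, so the area is 905.5.
Summing gcd(|Δx|,|Δy|) over the edges gives the boundary count: gcd(4,34) + gcd(42,62) + gcd(18,3) + gcd(7,11) + gcd(13,8) + gcd(0,22) = 2+2+3+1+1+22 = 31.
By Pick's theorem A = I + B/2 − 1, so I = 905.5 − 31/2 + 1 = 891.

891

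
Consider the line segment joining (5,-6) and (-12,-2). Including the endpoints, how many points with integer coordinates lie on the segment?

The number of lattice points on a segment between lattice points is gcd(|Δx|,|Δy|) + 1 = gcd(17,4) + 1 = 1 + 1 = 2.

2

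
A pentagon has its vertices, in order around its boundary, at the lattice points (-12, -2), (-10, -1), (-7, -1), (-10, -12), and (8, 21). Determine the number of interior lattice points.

92

Using the shoelace formula, 2A = |((-12)·(-1) − (-10)·(-2)) + ((-10)·(-1) − (-7)·(-1)) + ((-7)·(-12) − (-10)·(-1)) + ((-10)·21 − 8·(-12)) + (8·(-2) − (-12)·21)| = 191, so the area is 95.5.
The number of boundary lattice points is Σ gcd(|Δx|,|Δy|) = gcd(2,1) + gcd(3,0) + gcd(3,11) + gcd(18,33) + gcd(20,23) = 1+3+1+3+1 = 9.
By Pick's theorem A = I + B/2 − 1, so I = 95.5 − 9/2 + 1 = 92.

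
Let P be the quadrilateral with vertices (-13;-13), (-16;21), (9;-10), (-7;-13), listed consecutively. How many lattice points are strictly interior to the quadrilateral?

The shoelace formula gives twice the area as |[(-13)·21 − (-16)·(-13)] + [(-16)·(-10) − 9·21] + [9·(-13) − (-7)·(-10)] + [(-7)·(-13) − (-13)·(-13)]| = 775, so the area is 775/2.
Summing gcd(|Δx|,|Δy|) over the edges gives the boundary count: gcd(3,34) + gcd(25,31) + gcd(16,3) + gcd(6,0) = 1+1+1+6 = 9.
By Pick's theorem A = I + B/2 − 1, so I = 775/2 − 9/2 + 1 = 384.

384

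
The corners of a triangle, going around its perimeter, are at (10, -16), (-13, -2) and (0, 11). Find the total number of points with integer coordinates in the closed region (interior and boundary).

The shoelace formula gives twice the area as |(10·(-2) − (-13)·(-16)) + ((-13)·11 − 0·(-2)) + (0·(-16) − 10·11)| = 481, so the area is 481/2.
Along each edge there are gcd(|Δx|,|Δy|)+1 lattice points, so counting each shared vertex once the boundary has gcd(23,14) + gcd(13,13) + gcd(10,27) = 1+13+1 = 15.
Pick's theorem gives I = A − B/2 + 1 = 481/2 − 15/2 + 1 = 234, so the closed region contains I + B = 234 + 15 = 249 lattice points.

249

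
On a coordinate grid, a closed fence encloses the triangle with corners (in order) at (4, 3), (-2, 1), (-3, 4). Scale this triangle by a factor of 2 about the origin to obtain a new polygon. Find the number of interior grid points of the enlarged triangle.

37

The shoelace formula gives twice the area as |(4·1 − (-2)·3) + ((-2)·4 − (-3)·1) + ((-3)·3 − 4·4)| = 20, so the area is 10.
The number of boundary lattice points is Σ gcd(|Δx|,|Δy|) = gcd(6,2) + gcd(1,3) + gcd(7,1) = 2+1+1 = 4.
Scaling by 2 multiplies the area by 2² = 4 (so the new area is 40) and multiplies the boundary lattice-point count by 2, giving 8.
By Pick's theorem, the interior count of the dilated polygon is 40 − 8/2 + 1 = 37.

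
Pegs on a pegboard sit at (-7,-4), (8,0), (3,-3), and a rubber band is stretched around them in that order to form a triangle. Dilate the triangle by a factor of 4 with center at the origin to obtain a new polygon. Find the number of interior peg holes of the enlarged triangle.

Using the shoelace formula, 2A = |((-7)·0 − 8·(-4)) + (8·(-3) − 3·0) + (3·(-4) − (-7)·(-3))| = 25, so the area is 25/2.
The number of boundary lattice points is Σ gcd(|Δx|,|Δy|) = gcd(15,4) + gcd(5,3) + gcd(10,1) = 1+1+1 = 3.
Scaling by 4 multiplies the area by 4² = 16 (so the new area is 200) and multiplies the boundary lattice-point count by 4, giving 12.
By Pick's theorem, the interior count of the dilated polygon is 200 − 12/2 + 1 = 195.

195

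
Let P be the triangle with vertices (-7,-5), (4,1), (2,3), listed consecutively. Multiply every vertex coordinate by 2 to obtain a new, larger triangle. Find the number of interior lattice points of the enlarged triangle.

By the shoelace formula, twice the signed area is |((-7)·1 − 4·(-5)) + (4·3 − 2·1) + (2·(-5) − (-7)·3)| = 34, so the area is 17.
The number of boundary lattice points is Σ gcd(|Δx|,|Δy|) = gcd(11,6) + gcd(2,2) + gcd(9,8) = 1+2+1 = 4.
Scaling by 2 multiplies the area by 2² = 4 (so the new area is 68) and multiplies the boundary lattice-point count by 2, giving 8.
By Pick's theorem, the interior count of the dilated polygon is 68 − 8/2 + 1 = 65.

65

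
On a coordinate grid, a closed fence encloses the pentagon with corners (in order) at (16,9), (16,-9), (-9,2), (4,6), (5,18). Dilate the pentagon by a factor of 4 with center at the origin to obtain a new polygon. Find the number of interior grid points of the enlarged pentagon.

Using the shoelace formula, 2A = |(16·(-9) − 16·9) + (16·2 − (-9)·(-9)) + ((-9)·6 − 4·2) + (4·18 − 5·6) + (5·9 − 16·18)| = 600, so the area is 300.
Summing gcd(|Δx|,|Δy|) over the edges gives the boundary count: gcd(0,18) + gcd(25,11) + gcd(13,4) + gcd(1,12) + gcd(11,9) = 18+1+1+1+1 = 22.
Scaling by 4 multiplies the area by 4² = 16 (so the new area is 4800) and multiplies the boundary lattice-point count by 4, giving 88.
By Pick's theorem, the interior count of the dilated polygon is 4800 − 88/2 + 1 = 4757.

4757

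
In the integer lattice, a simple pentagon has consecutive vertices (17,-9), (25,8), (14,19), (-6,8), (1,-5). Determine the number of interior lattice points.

516

Using the shoelace formula, 2A = |[17·8 − 25·(-9)] + [25·19 − 14·8] + [14·8 − (-6)·19] + [(-6)·(-5) − 1·8] + [1·(-9) − 17·(-5)]| = 1048, so the area is 524.
Summing gcd(|Δx|,|Δy|) over the edges gives the boundary count: gcd(8,17) + gcd(11,11) + gcd(20,11) + gcd(7,13) + gcd(16,4) = 1+11+1+1+4 = 18.
Pick's theorem gives I = A − B/2 + 1 = 524 − 18/2 + 1 = 516.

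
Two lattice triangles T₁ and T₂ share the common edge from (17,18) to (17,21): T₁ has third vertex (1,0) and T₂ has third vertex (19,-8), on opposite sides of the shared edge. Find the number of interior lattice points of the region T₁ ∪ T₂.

25

The union is the simple quadrilateral with vertices (17,18), (1,0), (17,21), (19,-8) in order.
The shoelace formula gives twice the area as |[17·0 − 1·18] + [1·21 − 17·0] + [17·(-8) − 19·21] + [19·18 − 17·(-8)]| = 54, so the area is 27.
Along each edge there are gcd(|Δx|,|Δy|)+1 lattice points, so counting each shared vertex once the boundary has gcd(16,18) + gcd(16,21) + gcd(2,29) + gcd(2,26) = 2+1+1+2 = 6.
By Pick's theorem I = A − B/2 + 1 = 27 − 6/2 + 1 = 25.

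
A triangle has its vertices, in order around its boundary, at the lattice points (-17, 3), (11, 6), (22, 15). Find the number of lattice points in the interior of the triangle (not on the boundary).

The shoelace formula gives twice the area as |[(-17)·6 − 11·3] + [11·15 − 22·6] + [22·3 − (-17)·15]| = 219, so the area is 219/2.
Along each edge there are gcd(|Δx|,|Δy|)+1 lattice points, so counting each shared vertex once the boundary has gcd(28,3) + gcd(11,9) + gcd(39,12) = 1+1+3 = 5.
Pick's theorem gives I = A − B/2 + 1 = 219/2 − 5/2 + 1 = 108.

108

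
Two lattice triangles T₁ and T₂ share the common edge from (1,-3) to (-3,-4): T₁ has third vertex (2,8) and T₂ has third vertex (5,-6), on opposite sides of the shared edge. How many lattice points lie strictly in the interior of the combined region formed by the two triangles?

The union is the simple quadrilateral with vertices (1,-3), (2,8), (-3,-4), (5,-6) in order.
By the shoelace formula, twice the signed area is |(1·8 − 2·(-3)) + (2·(-4) − (-3)·8) + ((-3)·(-6) − 5·(-4)) + (5·(-3) − 1·(-6))| = 59, so the area is 59/2.
Along each edge there are gcd(|Δx|,|Δy|)+1 lattice points, so counting each shared vertex once the boundary has gcd(1,11) + gcd(5,12) + gcd(8,2) + gcd(4,3) = 1+1+2+1 = 5.
By Pick's theorem I = A − B/2 + 1 = 59/2 − 5/2 + 1 = 28.

28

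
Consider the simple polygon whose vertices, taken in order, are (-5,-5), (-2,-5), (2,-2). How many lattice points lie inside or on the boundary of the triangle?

8

By the shoelace formula, twice the signed area is |[(-5)·(-5) − (-2)·(-5)] + [(-2)·(-2) − 2·(-5)] + [2·(-5) − (-5)·(-2)]| = 9, so the area is 4.5.
Summing gcd(|Δx|,|Δy|) over the edges gives the boundary count: gcd(3,0) + gcd(4,3) + gcd(7,3) = 3+1+1 = 5.
Pick's theorem gives I = A − B/2 + 1 = 4.5 − 5/2 + 1 = 3, so the closed region contains I + B = 3 + 5 = 8 lattice points.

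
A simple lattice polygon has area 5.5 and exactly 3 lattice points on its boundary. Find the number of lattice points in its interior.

5

From Pick's theorem, I = A − B/2 + 1 = 5.5 − 3/2 + 1 = 5.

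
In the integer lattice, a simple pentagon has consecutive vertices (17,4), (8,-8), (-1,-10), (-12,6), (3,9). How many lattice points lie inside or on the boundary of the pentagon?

Using the shoelace formula, 2A = |(17·(-8) − 8·4) + (8·(-10) − (-1)·(-8)) + ((-1)·6 − (-12)·(-10)) + ((-12)·9 − 3·6) + (3·4 − 17·9)| = 649, so the area is 649/2.
The number of boundary lattice points is Σ gcd(|Δx|,|Δy|) = gcd(9,12) + gcd(9,2) + gcd(11,16) + gcd(15,3) + gcd(14,5) = 3+1+1+3+1 = 9.
Pick's theorem gives I = A − B/2 + 1 = 649/2 − 9/2 + 1 = 321, so the closed region contains I + B = 321 + 9 = 330 lattice points.

330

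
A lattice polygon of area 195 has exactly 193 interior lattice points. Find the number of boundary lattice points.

Pick's theorem gives A = I + B/2 − 1, so B = 2(A − I + 1) = 2(195 − 193 + 1) = 6.

6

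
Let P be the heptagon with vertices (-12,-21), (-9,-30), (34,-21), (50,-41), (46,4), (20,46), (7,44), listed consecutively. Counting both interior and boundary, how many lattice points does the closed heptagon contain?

Using the shoelace formula, 2A = |((-12)·(-30) − (-9)·(-21)) + ((-9)·(-21) − 34·(-30)) + (34·(-41) − 50·(-21)) + (50·4 − 46·(-41)) + (46·46 − 20·4) + (20·44 − 7·46) + (7·(-21) − (-12)·44)| = 6097, so the area is 6097/2.
Along each edge there are gcd(|Δx|,|Δy|)+1 lattice points, so counting each shared vertex once the boundary has gcd(3,9) + gcd(43,9) + gcd(16,20) + gcd(4,45) + gcd(26,42) + gcd(13,2) + gcd(19,65) = 3+1+4+1+2+1+1 = 13.
Pick's theorem gives I = A − B/2 + 1 = 6097/2 − 13/2 + 1 = 3043, so the closed region contains I + B = 3043 + 13 = 3056 lattice points.

3056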